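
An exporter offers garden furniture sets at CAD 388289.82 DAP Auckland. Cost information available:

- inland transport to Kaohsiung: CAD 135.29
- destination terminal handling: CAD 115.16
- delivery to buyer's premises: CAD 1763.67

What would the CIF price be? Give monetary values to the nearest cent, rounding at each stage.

Not relevant to the conversion: inland to port — on the seller under both DAP and CIF; already in the DAP price and stays in the CIF price.
From DAP to CIF, the seller no longer bears: destination terminal, delivery.
CIF price = 388289.82 − 115.16 − 1763.67 = 386410.99

CIF price: CAD 386410.99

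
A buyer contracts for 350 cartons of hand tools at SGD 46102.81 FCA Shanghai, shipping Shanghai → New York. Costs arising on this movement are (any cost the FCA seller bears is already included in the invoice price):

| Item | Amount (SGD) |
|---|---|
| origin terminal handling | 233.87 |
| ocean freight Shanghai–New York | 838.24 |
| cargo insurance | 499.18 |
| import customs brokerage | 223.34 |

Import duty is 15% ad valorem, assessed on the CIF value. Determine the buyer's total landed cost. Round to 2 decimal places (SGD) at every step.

Total landed cost: SGD 55048.56

FCA: the seller delivers export-cleared goods to the carrier; the buyer bears costs from that point.
CIF value = FCA price + origin terminal + freight + insurance = 46102.81 + 233.87 + 838.24 + 499.18 = 47674.10
Import duty = 47674.10 × 15% = 7151.12
Buyer bears: origin terminal 233.87 + freight 838.24 + insurance 499.18 + brokerage 223.34 + duty 7151.12 = 8945.75
Landed cost = invoice 46102.81 + 8945.75 = 55048.56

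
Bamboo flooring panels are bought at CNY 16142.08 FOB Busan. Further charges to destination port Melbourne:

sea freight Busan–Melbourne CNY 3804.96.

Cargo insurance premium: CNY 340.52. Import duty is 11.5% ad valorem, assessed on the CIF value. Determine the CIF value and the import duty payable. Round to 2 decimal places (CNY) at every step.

CIF value: CNY 20287.56; import duty: CNY 2333.07

CIF = FOB price + freight + insurance
CIF = 16142.08 + 3804.96 + 340.52 = 20287.56
Import duty = 20287.56 × 11.5% = 2333.07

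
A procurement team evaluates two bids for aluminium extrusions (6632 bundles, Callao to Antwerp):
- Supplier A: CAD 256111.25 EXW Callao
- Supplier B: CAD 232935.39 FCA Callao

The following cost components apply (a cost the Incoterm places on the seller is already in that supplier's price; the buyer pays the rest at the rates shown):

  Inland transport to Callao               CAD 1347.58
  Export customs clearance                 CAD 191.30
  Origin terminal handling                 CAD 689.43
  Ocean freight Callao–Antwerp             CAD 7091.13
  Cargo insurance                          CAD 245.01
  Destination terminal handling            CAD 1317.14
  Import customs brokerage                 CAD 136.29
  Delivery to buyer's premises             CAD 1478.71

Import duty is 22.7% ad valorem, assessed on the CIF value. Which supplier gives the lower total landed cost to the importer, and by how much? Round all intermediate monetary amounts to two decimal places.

Supplier B is cheaper by CAD 30324.98

Supplier A (EXW):
CIF value = EXW price + inland to port + export clearance + origin terminal + freight + insurance = 256111.25 + 1347.58 + 191.30 + 689.43 + 7091.13 + 245.01 = 265675.70
Import duty = 265675.70 × 22.7% = 60308.38
Buyer bears (A): 1347.58 + 191.30 + 689.43 + 7091.13 + 245.01 + 1317.14 + 136.29 + 1478.71 = 12496.59
Landed cost (A) = invoice 256111.25 + 12496.59 + duty 60308.38 = 328916.22
Supplier B (FCA):
CIF value = FCA price + origin terminal + freight + insurance = 232935.39 + 689.43 + 7091.13 + 245.01 = 240960.96
Import duty = 240960.96 × 22.7% = 54698.14
Buyer bears (B): 689.43 + 7091.13 + 245.01 + 1317.14 + 136.29 + 1478.71 = 10957.71
Landed cost (B) = invoice 232935.39 + 10957.71 + duty 54698.14 = 298591.24
Difference = |328916.22 − 298591.24| = 30324.98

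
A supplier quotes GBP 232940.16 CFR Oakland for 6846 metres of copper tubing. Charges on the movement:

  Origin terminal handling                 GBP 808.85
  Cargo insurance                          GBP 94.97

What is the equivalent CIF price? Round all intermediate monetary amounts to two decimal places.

Not relevant to the conversion: origin terminal — on the seller under both CFR and CIF; already in the CFR price and stays in the CIF price.
From CFR to CIF, the seller additionally bears: insurance.
CIF price = 232940.16 + 94.97 = 233035.13

CIF price: GBP 233035.13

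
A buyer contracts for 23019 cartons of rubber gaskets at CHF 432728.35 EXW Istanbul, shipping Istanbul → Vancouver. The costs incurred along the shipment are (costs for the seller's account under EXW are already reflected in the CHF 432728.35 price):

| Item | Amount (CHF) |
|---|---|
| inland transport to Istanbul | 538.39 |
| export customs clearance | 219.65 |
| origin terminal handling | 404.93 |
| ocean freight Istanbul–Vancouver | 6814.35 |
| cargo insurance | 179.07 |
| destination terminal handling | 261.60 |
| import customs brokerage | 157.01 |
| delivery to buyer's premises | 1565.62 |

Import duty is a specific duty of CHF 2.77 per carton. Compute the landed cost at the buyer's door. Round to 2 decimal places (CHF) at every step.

Total landed cost: CHF 506631.60

EXW: the seller makes goods available at their premises; the buyer bears all onward costs.
CIF value = EXW price + inland to port + export clearance + origin terminal + freight + insurance = 432728.35 + 538.39 + 219.65 + 404.93 + 6814.35 + 179.07 = 440884.74
Import duty = 23019 × 2.77 = 63762.63
Buyer bears: inland to port 538.39 + export clearance 219.65 + origin terminal 404.93 + freight 6814.35 + insurance 179.07 + destination terminal 261.60 + brokerage 157.01 + delivery 1565.62 + duty 63762.63 = 73903.25
Landed cost = invoice 432728.35 + 73903.25 = 506631.60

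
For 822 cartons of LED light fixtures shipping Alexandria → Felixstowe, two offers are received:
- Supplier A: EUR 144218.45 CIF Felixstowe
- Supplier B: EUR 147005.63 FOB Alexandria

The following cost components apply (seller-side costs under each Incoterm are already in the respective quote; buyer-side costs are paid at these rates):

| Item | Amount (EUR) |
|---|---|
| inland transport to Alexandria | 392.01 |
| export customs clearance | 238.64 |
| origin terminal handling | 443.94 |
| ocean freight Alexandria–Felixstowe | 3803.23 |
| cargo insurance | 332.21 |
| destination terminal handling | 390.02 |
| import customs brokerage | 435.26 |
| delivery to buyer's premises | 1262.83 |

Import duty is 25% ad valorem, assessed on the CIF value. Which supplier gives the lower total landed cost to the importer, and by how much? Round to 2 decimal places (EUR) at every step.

Supplier A (CIF):
The CIF price already equals the CIF value: 144218.45
Import duty = 144218.45 × 25% = 36054.61
Buyer bears (A): 390.02 + 435.26 + 1262.83 = 2088.11
Landed cost (A) = invoice 144218.45 + 2088.11 + duty 36054.61 = 182361.17
Supplier B (FOB):
CIF value = FOB price + freight + insurance = 147005.63 + 3803.23 + 332.21 = 151141.07
Import duty = 151141.07 × 25% = 37785.27
Buyer bears (B): 3803.23 + 332.21 + 390.02 + 435.26 + 1262.83 = 6223.55
Landed cost (B) = invoice 147005.63 + 6223.55 + duty 37785.27 = 191014.45
Difference = |182361.17 − 191014.45| = 8653.28

Supplier A is cheaper by EUR 8653.28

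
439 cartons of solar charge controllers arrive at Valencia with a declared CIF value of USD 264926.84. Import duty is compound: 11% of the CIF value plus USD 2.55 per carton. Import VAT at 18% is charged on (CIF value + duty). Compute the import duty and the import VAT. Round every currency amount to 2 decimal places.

Ad valorem component: 264926.84 × 11% = 29141.95
Specific component: 439 × 2.55 = 1119.45
Import duty = 29141.95 + 1119.45 = 30261.40
VAT base = CIF + duty = 264926.84 + 30261.40 = 295188.24
Import VAT = 295188.24 × 18% = 53133.88

Import duty: USD 30261.40; import VAT: USD 53133.88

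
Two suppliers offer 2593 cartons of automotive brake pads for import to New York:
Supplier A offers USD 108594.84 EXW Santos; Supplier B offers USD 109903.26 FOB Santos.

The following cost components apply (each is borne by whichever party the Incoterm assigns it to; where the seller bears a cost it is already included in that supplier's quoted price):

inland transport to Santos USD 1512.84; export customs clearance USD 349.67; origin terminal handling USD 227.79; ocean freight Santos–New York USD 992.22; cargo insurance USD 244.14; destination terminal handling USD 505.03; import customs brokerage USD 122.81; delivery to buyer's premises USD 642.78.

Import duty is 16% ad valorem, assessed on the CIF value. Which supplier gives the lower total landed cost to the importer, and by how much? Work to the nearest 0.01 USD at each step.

Supplier A (EXW):
CIF value = EXW price + inland to port + export clearance + origin terminal + freight + insurance = 108594.84 + 1512.84 + 349.67 + 227.79 + 992.22 + 244.14 = 111921.50
Import duty = 111921.50 × 16% = 17907.44
Buyer bears (A): 1512.84 + 349.67 + 227.79 + 992.22 + 244.14 + 505.03 + 122.81 + 642.78 = 4597.28
Landed cost (A) = invoice 108594.84 + 4597.28 + duty 17907.44 = 131099.56
Supplier B (FOB):
CIF value = FOB price + freight + insurance = 109903.26 + 992.22 + 244.14 = 111139.62
Import duty = 111139.62 × 16% = 17782.34
Buyer bears (B): 992.22 + 244.14 + 505.03 + 122.81 + 642.78 = 2506.98
Landed cost (B) = invoice 109903.26 + 2506.98 + duty 17782.34 = 130192.58
Difference = |131099.56 − 130192.58| = 906.98

Supplier B is cheaper by USD 906.98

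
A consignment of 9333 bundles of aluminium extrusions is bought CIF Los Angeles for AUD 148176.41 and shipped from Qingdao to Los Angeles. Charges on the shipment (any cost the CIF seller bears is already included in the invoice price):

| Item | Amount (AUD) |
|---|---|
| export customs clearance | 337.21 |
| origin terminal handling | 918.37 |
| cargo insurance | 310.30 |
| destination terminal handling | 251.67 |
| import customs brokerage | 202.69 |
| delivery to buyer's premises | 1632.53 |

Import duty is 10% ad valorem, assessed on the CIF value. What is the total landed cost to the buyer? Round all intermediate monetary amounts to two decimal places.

CIF: the seller pays costs through ocean freight and marine insurance to the destination port.
Already in the invoice (seller's account under CIF): export clearance, origin terminal, insurance — exclude.
The CIF price already equals the CIF value: 148176.41
Import duty = 148176.41 × 10% = 14817.64
Buyer bears: destination terminal 251.67 + brokerage 202.69 + delivery 1632.53 + duty 14817.64 = 16904.53
Landed cost = invoice 148176.41 + 16904.53 = 165080.94

Total landed cost: AUD 165080.94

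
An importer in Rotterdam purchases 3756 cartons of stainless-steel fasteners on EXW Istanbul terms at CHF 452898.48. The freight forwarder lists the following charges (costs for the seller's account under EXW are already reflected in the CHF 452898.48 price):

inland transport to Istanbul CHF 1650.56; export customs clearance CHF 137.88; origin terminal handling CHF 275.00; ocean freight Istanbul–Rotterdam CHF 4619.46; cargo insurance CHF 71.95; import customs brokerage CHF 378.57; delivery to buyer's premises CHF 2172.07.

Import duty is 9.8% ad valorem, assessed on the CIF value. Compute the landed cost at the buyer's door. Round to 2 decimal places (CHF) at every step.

EXW: the seller makes goods available at their premises; the buyer bears all onward costs.
CIF value = EXW price + inland to port + export clearance + origin terminal + freight + insurance = 452898.48 + 1650.56 + 137.88 + 275.00 + 4619.46 + 71.95 = 459653.33
Import duty = 459653.33 × 9.8% = 45046.03
Buyer bears: inland to port 1650.56 + export clearance 137.88 + origin terminal 275.00 + freight 4619.46 + insurance 71.95 + brokerage 378.57 + delivery 2172.07 + duty 45046.03 = 54351.52
Landed cost = invoice 452898.48 + 54351.52 = 507250.00

Total landed cost: CHF 507250.00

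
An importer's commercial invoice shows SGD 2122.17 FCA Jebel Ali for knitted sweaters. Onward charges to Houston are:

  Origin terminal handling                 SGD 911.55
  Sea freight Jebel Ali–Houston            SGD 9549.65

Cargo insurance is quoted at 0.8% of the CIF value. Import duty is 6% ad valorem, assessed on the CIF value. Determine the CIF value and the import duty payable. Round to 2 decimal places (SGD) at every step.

CIF value: SGD 12684.85; import duty: SGD 761.09

Let C be the CIF value. C = FCA price + pre-shipment costs + freight + 0.8% × C
C − 0.8% × C = 2122.17 + 911.55 + 9549.65
0.992 × C = 12583.37
C = 12583.37 / 0.992 = 12684.85
Insurance premium = 0.8% × 12684.85 = 101.48
Import duty = 12684.85 × 6% = 761.09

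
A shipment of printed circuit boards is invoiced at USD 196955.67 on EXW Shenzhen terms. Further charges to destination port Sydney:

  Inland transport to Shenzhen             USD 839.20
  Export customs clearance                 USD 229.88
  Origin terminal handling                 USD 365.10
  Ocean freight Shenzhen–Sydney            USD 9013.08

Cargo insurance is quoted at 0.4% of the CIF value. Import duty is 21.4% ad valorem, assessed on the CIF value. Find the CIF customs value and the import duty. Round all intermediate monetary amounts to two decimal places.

Let C be the CIF value. C = EXW price + pre-shipment costs + freight + 0.4% × C
C − 0.4% × C = 196955.67 + 839.20 + 229.88 + 365.10 + 9013.08
0.996 × C = 207402.93
C = 207402.93 / 0.996 = 208235.87
Insurance premium = 0.4% × 208235.87 = 832.94
Import duty = 208235.87 × 21.4% = 44562.48

CIF value: USD 208235.87; import duty: USD 44562.48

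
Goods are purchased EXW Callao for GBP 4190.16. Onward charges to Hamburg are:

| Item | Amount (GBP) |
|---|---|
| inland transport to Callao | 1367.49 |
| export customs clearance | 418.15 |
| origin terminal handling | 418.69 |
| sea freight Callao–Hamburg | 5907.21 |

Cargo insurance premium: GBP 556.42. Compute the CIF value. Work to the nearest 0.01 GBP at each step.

CIF = EXW price + pre-shipment costs + freight + insurance
CIF = 4190.16 + 1367.49 + 418.15 + 418.69 + 5907.21 + 556.42 = 12858.12

CIF value: GBP 12858.12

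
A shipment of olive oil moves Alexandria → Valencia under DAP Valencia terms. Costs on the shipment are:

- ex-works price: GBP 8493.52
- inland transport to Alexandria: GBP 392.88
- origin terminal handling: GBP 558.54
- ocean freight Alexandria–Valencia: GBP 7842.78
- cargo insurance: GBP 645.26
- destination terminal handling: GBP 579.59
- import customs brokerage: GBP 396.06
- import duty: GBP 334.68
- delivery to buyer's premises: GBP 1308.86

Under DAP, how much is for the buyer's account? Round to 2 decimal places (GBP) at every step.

Buyer's account: GBP 730.74

DAP: the seller bears all costs to the named destination except import duty and clearance.
Seller's account: goods 8493.52 + inland to port 392.88 + origin terminal 558.54 + freight 7842.78 + insurance 645.26 + destination terminal 579.59 + delivery 1308.86 = 19821.43
Buyer's account: brokerage 396.06 + duty 334.68 = 730.74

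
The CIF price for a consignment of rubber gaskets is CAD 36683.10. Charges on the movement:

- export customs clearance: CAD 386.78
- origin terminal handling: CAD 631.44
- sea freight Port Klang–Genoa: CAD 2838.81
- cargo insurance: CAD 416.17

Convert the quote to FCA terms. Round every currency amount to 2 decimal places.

Not relevant to the conversion: export clearance — on the seller under both CIF and FCA; already in the CIF price and stays in the FCA price.
From CIF to FCA, the seller no longer bears: origin terminal, freight, insurance.
FCA price = 36683.10 − 631.44 − 2838.81 − 416.17 = 32796.68

FCA price: CAD 32796.68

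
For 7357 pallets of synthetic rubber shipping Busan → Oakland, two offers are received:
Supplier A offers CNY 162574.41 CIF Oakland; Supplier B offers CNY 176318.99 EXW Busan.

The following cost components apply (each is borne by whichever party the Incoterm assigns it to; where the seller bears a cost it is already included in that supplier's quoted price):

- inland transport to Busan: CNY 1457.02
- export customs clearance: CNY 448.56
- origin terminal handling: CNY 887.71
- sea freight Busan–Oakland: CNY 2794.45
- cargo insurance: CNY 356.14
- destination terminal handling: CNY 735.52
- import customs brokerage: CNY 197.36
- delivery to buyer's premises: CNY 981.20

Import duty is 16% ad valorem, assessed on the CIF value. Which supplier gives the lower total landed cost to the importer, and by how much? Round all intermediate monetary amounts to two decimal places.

Supplier A is cheaper by CNY 22838.61

Supplier A (CIF):
The CIF price already equals the CIF value: 162574.41
Import duty = 162574.41 × 16% = 26011.91
Buyer bears (A): 735.52 + 197.36 + 981.20 = 1914.08
Landed cost (A) = invoice 162574.41 + 1914.08 + duty 26011.91 = 190500.40
Supplier B (EXW):
CIF value = EXW price + inland to port + export clearance + origin terminal + freight + insurance = 176318.99 + 1457.02 + 448.56 + 887.71 + 2794.45 + 356.14 = 182262.87
Import duty = 182262.87 × 16% = 29162.06
Buyer bears (B): 1457.02 + 448.56 + 887.71 + 2794.45 + 356.14 + 735.52 + 197.36 + 981.20 = 7857.96
Landed cost (B) = invoice 176318.99 + 7857.96 + duty 29162.06 = 213339.01
Difference = |190500.40 − 213339.01| = 22838.61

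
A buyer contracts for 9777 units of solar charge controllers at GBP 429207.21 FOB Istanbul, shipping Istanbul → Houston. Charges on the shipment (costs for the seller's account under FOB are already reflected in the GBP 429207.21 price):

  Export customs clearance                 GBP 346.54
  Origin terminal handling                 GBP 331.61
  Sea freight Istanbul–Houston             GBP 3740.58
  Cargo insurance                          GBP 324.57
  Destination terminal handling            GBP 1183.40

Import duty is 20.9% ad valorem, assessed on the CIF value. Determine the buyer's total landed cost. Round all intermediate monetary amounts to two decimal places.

FOB: the seller bears costs until goods are on board at the origin port; the buyer bears freight, insurance and all costs thereafter.
Already in the invoice (seller's account under FOB): export clearance, origin terminal — exclude.
CIF value = FOB price + freight + insurance = 429207.21 + 3740.58 + 324.57 = 433272.36
Import duty = 433272.36 × 20.9% = 90553.92
Buyer bears: freight 3740.58 + insurance 324.57 + destination terminal 1183.40 + duty 90553.92 = 95802.47
Landed cost = invoice 429207.21 + 95802.47 = 525009.68

Total landed cost: GBP 525009.68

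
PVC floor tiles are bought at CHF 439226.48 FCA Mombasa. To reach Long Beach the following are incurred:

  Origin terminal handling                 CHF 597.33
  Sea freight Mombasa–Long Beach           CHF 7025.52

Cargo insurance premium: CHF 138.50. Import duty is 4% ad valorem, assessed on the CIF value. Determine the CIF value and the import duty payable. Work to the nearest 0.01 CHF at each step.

CIF = FCA price + pre-shipment costs + freight + insurance
CIF = 439226.48 + 597.33 + 7025.52 + 138.50 = 446987.83
Import duty = 446987.83 × 4% = 17879.51

CIF value: CHF 446987.83; import duty: CHF 17879.51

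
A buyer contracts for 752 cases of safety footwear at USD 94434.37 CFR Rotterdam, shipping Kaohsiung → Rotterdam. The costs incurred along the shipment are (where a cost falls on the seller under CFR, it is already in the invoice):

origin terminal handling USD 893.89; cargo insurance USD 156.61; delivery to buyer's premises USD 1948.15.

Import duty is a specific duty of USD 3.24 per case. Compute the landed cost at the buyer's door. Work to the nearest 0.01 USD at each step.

Total landed cost: USD 98975.61

CFR: the seller pays costs through ocean freight to the destination port, but not insurance.
Already in the invoice (seller's account under CFR): origin terminal — exclude.
CIF value = CFR price + insurance = 94434.37 + 156.61 = 94590.98
Import duty = 752 × 3.24 = 2436.48
Buyer bears: insurance 156.61 + delivery 1948.15 + duty 2436.48 = 4541.24
Landed cost = invoice 94434.37 + 4541.24 = 98975.61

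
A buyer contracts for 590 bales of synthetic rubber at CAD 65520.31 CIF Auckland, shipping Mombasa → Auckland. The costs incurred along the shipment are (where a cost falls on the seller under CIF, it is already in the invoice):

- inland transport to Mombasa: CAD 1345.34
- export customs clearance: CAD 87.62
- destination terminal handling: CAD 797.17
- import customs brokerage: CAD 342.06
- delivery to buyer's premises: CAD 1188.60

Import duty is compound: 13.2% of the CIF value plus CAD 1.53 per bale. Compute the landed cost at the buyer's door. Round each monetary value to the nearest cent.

CIF: the seller pays costs through ocean freight and marine insurance to the destination port.
Already in the invoice (seller's account under CIF): inland to port, export clearance — exclude.
The CIF price already equals the CIF value: 65520.31
Ad valorem component: 65520.31 × 13.2% = 8648.68
Specific component: 590 × 1.53 = 902.70
Import duty = 8648.68 + 902.70 = 9551.38
Buyer bears: destination terminal 797.17 + brokerage 342.06 + delivery 1188.60 + duty 9551.38 = 11879.21
Landed cost = invoice 65520.31 + 11879.21 = 77399.52

Total landed cost: CAD 77399.52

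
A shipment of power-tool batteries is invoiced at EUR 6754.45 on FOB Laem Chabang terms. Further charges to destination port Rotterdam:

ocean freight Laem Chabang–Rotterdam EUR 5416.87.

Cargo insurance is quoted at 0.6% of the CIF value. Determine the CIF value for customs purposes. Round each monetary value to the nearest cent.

CIF value: EUR 12244.79

Let C be the CIF value. C = FOB price + freight + 0.6% × C
C − 0.6% × C = 6754.45 + 5416.87
0.994 × C = 12171.32
C = 12171.32 / 0.994 = 12244.79
Insurance premium = 0.6% × 12244.79 = 73.47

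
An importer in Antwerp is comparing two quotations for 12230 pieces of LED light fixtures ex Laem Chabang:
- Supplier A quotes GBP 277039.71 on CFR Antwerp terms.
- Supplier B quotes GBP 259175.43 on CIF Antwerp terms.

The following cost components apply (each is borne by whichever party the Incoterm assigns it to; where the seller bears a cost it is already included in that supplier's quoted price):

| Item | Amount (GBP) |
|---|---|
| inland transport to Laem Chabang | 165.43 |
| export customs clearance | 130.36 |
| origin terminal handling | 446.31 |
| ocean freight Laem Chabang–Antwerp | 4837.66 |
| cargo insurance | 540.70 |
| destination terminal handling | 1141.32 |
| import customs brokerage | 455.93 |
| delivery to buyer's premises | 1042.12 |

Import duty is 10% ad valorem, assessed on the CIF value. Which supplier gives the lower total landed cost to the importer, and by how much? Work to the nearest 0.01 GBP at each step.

Supplier A (CFR):
CIF value = CFR price + insurance = 277039.71 + 540.70 = 277580.41
Import duty = 277580.41 × 10% = 27758.04
Buyer bears (A): 540.70 + 1141.32 + 455.93 + 1042.12 = 3180.07
Landed cost (A) = invoice 277039.71 + 3180.07 + duty 27758.04 = 307977.82
Supplier B (CIF):
The CIF price already equals the CIF value: 259175.43
Import duty = 259175.43 × 10% = 25917.54
Buyer bears (B): 1141.32 + 455.93 + 1042.12 = 2639.37
Landed cost (B) = invoice 259175.43 + 2639.37 + duty 25917.54 = 287732.34
Difference = |307977.82 − 287732.34| = 20245.48

Supplier B is cheaper by GBP 20245.48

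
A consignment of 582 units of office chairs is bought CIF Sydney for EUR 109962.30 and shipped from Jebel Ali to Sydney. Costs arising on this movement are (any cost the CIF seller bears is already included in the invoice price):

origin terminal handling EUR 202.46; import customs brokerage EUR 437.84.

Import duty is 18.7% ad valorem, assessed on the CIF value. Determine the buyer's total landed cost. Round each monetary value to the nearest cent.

Total landed cost: EUR 130963.09

CIF: the seller pays costs through ocean freight and marine insurance to the destination port.
Already in the invoice (seller's account under CIF): origin terminal — exclude.
The CIF price already equals the CIF value: 109962.30
Import duty = 109962.30 × 18.7% = 20562.95
Buyer bears: brokerage 437.84 + duty 20562.95 = 21000.79
Landed cost = invoice 109962.30 + 21000.79 = 130963.09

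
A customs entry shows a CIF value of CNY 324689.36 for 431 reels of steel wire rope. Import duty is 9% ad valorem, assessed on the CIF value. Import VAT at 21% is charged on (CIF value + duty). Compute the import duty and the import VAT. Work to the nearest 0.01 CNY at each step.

Import duty = 324689.36 × 9% = 29222.04
VAT base = CIF + duty = 324689.36 + 29222.04 = 353911.40
Import VAT = 353911.40 × 21% = 74321.39

Import duty: CNY 29222.04; import VAT: CNY 74321.39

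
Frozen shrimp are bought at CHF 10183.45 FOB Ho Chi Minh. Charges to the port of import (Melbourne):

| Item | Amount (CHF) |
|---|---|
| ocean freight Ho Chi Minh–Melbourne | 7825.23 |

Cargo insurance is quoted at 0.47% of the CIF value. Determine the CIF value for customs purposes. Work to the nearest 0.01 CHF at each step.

CIF value: CHF 18093.72

Let C be the CIF value. C = FOB price + freight + 0.47% × C
C − 0.47% × C = 10183.45 + 7825.23
0.9953 × C = 18008.68
C = 18008.68 / 0.9953 = 18093.72
Insurance premium = 0.47% × 18093.72 = 85.04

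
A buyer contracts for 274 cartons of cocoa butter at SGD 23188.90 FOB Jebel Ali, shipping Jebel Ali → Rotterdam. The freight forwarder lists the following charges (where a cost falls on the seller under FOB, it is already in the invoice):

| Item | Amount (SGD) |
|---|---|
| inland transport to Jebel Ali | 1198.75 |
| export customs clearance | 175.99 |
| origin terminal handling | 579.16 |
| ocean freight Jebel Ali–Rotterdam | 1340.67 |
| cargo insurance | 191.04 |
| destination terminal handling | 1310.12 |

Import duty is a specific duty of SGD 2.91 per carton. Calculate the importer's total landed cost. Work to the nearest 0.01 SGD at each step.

FOB: the seller bears costs until goods are on board at the origin port; the buyer bears freight, insurance and all costs thereafter.
Already in the invoice (seller's account under FOB): inland to port, export clearance, origin terminal — exclude.
CIF value = FOB price + freight + insurance = 23188.90 + 1340.67 + 191.04 = 24720.61
Import duty = 274 × 2.91 = 797.34
Buyer bears: freight 1340.67 + insurance 191.04 + destination terminal 1310.12 + duty 797.34 = 3639.17
Landed cost = invoice 23188.90 + 3639.17 = 26828.07

Total landed cost: SGD 26828.07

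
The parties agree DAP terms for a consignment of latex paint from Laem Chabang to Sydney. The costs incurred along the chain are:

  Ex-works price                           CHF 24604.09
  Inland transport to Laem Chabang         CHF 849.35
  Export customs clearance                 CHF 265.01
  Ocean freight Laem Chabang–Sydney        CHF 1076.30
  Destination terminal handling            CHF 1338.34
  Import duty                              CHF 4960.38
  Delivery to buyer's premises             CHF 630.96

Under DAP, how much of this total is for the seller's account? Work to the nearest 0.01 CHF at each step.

DAP: the seller bears all costs to the named destination except import duty and clearance.
Seller's account: goods 24604.09 + inland to port 849.35 + export clearance 265.01 + freight 1076.30 + destination terminal 1338.34 + delivery 630.96 = 28764.05
Buyer's account: duty 4960.38 = 4960.38

Seller's account: CHF 28764.05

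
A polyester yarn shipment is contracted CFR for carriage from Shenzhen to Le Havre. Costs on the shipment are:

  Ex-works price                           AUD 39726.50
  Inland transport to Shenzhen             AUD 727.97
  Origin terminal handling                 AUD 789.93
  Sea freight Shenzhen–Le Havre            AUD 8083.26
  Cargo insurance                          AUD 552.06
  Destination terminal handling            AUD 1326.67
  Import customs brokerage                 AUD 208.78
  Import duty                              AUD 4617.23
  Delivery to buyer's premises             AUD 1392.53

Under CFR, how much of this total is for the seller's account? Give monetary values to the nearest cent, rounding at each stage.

CFR: the seller pays costs through ocean freight to the destination port, but not insurance.
Seller's account: goods 39726.50 + inland to port 727.97 + origin terminal 789.93 + freight 8083.26 = 49327.66
Buyer's account: insurance 552.06 + destination terminal 1326.67 + brokerage 208.78 + duty 4617.23 + delivery 1392.53 = 8097.27

Seller's account: AUD 49327.66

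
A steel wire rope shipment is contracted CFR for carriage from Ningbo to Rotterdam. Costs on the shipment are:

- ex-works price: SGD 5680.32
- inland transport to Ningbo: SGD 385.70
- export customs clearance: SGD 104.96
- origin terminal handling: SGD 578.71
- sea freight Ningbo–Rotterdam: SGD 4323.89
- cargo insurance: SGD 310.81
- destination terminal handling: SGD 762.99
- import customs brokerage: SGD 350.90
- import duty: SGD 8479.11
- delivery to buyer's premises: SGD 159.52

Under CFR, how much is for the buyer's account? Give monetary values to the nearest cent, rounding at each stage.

Buyer's account: SGD 10063.33

CFR: the seller pays costs through ocean freight to the destination port, but not insurance.
Seller's account: goods 5680.32 + inland to port 385.70 + export clearance 104.96 + origin terminal 578.71 + freight 4323.89 = 11073.58
Buyer's account: insurance 310.81 + destination terminal 762.99 + brokerage 350.90 + duty 8479.11 + delivery 159.52 = 10063.33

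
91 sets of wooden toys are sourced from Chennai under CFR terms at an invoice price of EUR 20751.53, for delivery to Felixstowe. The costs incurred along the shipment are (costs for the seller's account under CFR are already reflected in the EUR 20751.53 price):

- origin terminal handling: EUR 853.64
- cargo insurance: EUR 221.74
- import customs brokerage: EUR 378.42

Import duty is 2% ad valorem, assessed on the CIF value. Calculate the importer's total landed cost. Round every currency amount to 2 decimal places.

Total landed cost: EUR 21771.16

CFR: the seller pays costs through ocean freight to the destination port, but not insurance.
Already in the invoice (seller's account under CFR): origin terminal — exclude.
CIF value = CFR price + insurance = 20751.53 + 221.74 = 20973.27
Import duty = 20973.27 × 2% = 419.47
Buyer bears: insurance 221.74 + brokerage 378.42 + duty 419.47 = 1019.63
Landed cost = invoice 20751.53 + 1019.63 = 21771.16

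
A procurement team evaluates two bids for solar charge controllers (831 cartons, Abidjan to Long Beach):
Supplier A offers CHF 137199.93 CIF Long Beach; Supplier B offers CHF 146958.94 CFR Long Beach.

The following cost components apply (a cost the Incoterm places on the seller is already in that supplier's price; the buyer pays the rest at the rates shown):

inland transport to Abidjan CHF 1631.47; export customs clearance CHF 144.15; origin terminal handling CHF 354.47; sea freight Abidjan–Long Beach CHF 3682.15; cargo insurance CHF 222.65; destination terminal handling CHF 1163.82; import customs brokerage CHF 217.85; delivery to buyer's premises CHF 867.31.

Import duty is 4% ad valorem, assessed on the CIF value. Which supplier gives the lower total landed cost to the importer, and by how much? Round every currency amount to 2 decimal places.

Supplier A (CIF):
The CIF price already equals the CIF value: 137199.93
Import duty = 137199.93 × 4% = 5488.00
Buyer bears (A): 1163.82 + 217.85 + 867.31 = 2248.98
Landed cost (A) = invoice 137199.93 + 2248.98 + duty 5488.00 = 144936.91
Supplier B (CFR):
CIF value = CFR price + insurance = 146958.94 + 222.65 = 147181.59
Import duty = 147181.59 × 4% = 5887.26
Buyer bears (B): 222.65 + 1163.82 + 217.85 + 867.31 = 2471.63
Landed cost (B) = invoice 146958.94 + 2471.63 + duty 5887.26 = 155317.83
Difference = |144936.91 − 155317.83| = 10380.92

Supplier A is cheaper by CHF 10380.92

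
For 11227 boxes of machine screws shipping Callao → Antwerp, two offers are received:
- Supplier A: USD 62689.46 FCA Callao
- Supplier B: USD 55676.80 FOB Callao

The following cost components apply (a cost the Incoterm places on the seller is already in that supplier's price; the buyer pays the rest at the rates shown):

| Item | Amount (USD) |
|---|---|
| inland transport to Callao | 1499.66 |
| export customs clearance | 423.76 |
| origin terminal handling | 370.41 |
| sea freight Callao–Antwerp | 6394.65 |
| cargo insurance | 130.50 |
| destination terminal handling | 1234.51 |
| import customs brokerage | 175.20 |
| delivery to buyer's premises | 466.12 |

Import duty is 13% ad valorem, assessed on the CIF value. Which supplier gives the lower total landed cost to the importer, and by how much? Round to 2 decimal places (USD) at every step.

Supplier A (FCA):
CIF value = FCA price + origin terminal + freight + insurance = 62689.46 + 370.41 + 6394.65 + 130.50 = 69585.02
Import duty = 69585.02 × 13% = 9046.05
Buyer bears (A): 370.41 + 6394.65 + 130.50 + 1234.51 + 175.20 + 466.12 = 8771.39
Landed cost (A) = invoice 62689.46 + 8771.39 + duty 9046.05 = 80506.90
Supplier B (FOB):
CIF value = FOB price + freight + insurance = 55676.80 + 6394.65 + 130.50 = 62201.95
Import duty = 62201.95 × 13% = 8086.25
Buyer bears (B): 6394.65 + 130.50 + 1234.51 + 175.20 + 466.12 = 8400.98
Landed cost (B) = invoice 55676.80 + 8400.98 + duty 8086.25 = 72164.03
Difference = |80506.90 − 72164.03| = 8342.87

Supplier B is cheaper by USD 8342.87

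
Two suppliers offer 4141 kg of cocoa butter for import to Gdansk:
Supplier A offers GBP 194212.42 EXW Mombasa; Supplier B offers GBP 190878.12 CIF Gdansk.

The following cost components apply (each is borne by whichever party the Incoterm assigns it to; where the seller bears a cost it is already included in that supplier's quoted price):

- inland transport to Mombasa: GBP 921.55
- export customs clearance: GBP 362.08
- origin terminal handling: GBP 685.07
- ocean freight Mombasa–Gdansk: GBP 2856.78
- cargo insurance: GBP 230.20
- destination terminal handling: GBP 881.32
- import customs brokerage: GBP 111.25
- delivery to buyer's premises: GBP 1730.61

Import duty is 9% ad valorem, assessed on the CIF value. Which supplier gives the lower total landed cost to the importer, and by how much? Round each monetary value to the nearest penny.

Supplier B is cheaper by GBP 9145.08

Supplier A (EXW):
CIF value = EXW price + inland to port + export clearance + origin terminal + freight + insurance = 194212.42 + 921.55 + 362.08 + 685.07 + 2856.78 + 230.20 = 199268.10
Import duty = 199268.10 × 9% = 17934.13
Buyer bears (A): 921.55 + 362.08 + 685.07 + 2856.78 + 230.20 + 881.32 + 111.25 + 1730.61 = 7778.86
Landed cost (A) = invoice 194212.42 + 7778.86 + duty 17934.13 = 219925.41
Supplier B (CIF):
The CIF price already equals the CIF value: 190878.12
Import duty = 190878.12 × 9% = 17179.03
Buyer bears (B): 881.32 + 111.25 + 1730.61 = 2723.18
Landed cost (B) = invoice 190878.12 + 2723.18 + duty 17179.03 = 210780.33
Difference = |219925.41 − 210780.33| = 9145.08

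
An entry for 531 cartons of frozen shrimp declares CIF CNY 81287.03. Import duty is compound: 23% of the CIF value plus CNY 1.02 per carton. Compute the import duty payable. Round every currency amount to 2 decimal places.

Ad valorem component: 81287.03 × 23% = 18696.02
Specific component: 531 × 1.02 = 541.62
Import duty = 18696.02 + 541.62 = 19237.64

Import duty: CNY 19237.64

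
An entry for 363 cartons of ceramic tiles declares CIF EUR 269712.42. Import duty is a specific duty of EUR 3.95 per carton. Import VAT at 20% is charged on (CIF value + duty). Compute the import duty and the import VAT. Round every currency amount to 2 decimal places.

Import duty = 363 × 3.95 = 1433.85
VAT base = CIF + duty = 269712.42 + 1433.85 = 271146.27
Import VAT = 271146.27 × 20% = 54229.25

Import duty: EUR 1433.85; import VAT: EUR 54229.25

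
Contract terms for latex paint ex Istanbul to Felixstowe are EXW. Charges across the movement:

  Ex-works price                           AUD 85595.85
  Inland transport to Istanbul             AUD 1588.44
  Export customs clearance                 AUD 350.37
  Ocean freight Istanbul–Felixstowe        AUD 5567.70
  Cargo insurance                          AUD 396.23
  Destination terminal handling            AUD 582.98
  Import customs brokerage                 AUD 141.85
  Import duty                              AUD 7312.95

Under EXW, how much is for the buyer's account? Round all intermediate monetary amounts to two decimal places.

EXW: the seller makes goods available at their premises; the buyer bears all onward costs.
Seller's account: goods 85595.85 = 85595.85
Buyer's account: inland to port 1588.44 + export clearance 350.37 + freight 5567.70 + insurance 396.23 + destination terminal 582.98 + brokerage 141.85 + duty 7312.95 = 15940.52

Buyer's account: AUD 15940.52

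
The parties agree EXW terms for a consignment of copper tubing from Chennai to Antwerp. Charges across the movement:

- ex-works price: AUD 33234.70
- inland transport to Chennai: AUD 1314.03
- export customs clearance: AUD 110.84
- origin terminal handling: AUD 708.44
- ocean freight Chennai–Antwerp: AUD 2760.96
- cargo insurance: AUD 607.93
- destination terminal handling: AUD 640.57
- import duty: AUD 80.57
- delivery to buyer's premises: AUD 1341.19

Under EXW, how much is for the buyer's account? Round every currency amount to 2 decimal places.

Buyer's account: AUD 7564.53

EXW: the seller makes goods available at their premises; the buyer bears all onward costs.
Seller's account: goods 33234.70 = 33234.70
Buyer's account: inland to port 1314.03 + export clearance 110.84 + origin terminal 708.44 + freight 2760.96 + insurance 607.93 + destination terminal 640.57 + duty 80.57 + delivery 1341.19 = 7564.53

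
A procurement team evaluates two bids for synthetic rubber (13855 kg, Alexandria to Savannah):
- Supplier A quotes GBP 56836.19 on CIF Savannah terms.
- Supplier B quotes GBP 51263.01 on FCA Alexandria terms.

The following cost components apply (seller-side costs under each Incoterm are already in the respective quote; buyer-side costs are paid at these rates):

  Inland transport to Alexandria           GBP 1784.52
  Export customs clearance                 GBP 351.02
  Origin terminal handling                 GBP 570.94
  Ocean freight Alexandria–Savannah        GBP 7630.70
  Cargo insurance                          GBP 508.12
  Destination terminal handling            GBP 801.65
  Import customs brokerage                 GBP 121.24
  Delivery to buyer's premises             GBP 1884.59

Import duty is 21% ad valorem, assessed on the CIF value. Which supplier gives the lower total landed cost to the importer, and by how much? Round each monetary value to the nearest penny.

Supplier A is cheaper by GBP 3795.26

Supplier A (CIF):
The CIF price already equals the CIF value: 56836.19
Import duty = 56836.19 × 21% = 11935.60
Buyer bears (A): 801.65 + 121.24 + 1884.59 = 2807.48
Landed cost (A) = invoice 56836.19 + 2807.48 + duty 11935.60 = 71579.27
Supplier B (FCA):
CIF value = FCA price + origin terminal + freight + insurance = 51263.01 + 570.94 + 7630.70 + 508.12 = 59972.77
Import duty = 59972.77 × 21% = 12594.28
Buyer bears (B): 570.94 + 7630.70 + 508.12 + 801.65 + 121.24 + 1884.59 = 11517.24
Landed cost (B) = invoice 51263.01 + 11517.24 + duty 12594.28 = 75374.53
Difference = |71579.27 − 75374.53| = 3795.26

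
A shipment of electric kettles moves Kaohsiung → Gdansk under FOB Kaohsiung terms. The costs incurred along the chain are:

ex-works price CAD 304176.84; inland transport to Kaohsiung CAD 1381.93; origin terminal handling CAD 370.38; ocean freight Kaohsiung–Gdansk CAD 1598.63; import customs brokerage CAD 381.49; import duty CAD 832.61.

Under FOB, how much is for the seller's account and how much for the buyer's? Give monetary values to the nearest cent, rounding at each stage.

FOB: the seller bears costs until goods are on board at the origin port; the buyer bears freight, insurance and all costs thereafter.
Seller's account: goods 304176.84 + inland to port 1381.93 + origin terminal 370.38 = 305929.15
Buyer's account: freight 1598.63 + brokerage 381.49 + duty 832.61 = 2812.73

Seller: CAD 305929.15; buyer: CAD 2812.73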